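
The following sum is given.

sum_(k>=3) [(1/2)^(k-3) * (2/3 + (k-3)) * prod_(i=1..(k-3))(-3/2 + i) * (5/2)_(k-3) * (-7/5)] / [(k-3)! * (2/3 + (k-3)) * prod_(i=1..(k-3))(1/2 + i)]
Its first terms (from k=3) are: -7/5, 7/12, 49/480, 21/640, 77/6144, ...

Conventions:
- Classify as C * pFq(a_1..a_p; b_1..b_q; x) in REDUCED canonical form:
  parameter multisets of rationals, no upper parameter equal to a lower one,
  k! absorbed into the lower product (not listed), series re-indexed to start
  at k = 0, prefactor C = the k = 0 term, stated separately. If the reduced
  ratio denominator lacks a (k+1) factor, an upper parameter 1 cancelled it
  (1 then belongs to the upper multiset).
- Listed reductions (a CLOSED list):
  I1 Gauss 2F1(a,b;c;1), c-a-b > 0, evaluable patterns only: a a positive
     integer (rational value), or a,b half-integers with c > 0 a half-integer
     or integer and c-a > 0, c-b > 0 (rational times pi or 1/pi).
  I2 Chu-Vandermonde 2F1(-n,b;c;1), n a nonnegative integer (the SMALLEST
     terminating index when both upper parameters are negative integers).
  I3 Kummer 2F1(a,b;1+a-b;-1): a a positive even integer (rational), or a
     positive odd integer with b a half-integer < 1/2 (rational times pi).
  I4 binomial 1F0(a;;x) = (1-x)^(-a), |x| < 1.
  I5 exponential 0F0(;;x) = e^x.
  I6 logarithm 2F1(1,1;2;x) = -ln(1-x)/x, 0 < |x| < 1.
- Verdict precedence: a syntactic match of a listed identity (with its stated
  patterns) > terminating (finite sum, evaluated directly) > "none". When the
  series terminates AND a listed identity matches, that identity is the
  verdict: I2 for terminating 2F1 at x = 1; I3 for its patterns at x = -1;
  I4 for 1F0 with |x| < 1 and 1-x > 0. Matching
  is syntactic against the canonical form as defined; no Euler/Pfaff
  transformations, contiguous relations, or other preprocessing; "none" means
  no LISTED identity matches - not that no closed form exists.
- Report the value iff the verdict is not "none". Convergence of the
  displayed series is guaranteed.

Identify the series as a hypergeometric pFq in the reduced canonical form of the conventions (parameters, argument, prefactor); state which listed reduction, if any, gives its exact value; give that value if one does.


This is -7/5 * 2F1(-1/2, 5/2; 3/2; 1/2) in reduced canonical form. Verdict: no listed reduction: x = 1/2 and upper {-1/2, 5/2} fail every I1-I6 pattern.

First insight: with t_0 = -7/5, k + 2/3 divides numerator and denominator alike; C = -7/5, x = 1/2 after cancelling.
Step ratio: r(k) = (1/2) * (k-1/2) (k+5/2) / [(k+3/2) (k+1)] - rational in k, leading ratio (1/2); with t_0 = -7/5, classification follows.


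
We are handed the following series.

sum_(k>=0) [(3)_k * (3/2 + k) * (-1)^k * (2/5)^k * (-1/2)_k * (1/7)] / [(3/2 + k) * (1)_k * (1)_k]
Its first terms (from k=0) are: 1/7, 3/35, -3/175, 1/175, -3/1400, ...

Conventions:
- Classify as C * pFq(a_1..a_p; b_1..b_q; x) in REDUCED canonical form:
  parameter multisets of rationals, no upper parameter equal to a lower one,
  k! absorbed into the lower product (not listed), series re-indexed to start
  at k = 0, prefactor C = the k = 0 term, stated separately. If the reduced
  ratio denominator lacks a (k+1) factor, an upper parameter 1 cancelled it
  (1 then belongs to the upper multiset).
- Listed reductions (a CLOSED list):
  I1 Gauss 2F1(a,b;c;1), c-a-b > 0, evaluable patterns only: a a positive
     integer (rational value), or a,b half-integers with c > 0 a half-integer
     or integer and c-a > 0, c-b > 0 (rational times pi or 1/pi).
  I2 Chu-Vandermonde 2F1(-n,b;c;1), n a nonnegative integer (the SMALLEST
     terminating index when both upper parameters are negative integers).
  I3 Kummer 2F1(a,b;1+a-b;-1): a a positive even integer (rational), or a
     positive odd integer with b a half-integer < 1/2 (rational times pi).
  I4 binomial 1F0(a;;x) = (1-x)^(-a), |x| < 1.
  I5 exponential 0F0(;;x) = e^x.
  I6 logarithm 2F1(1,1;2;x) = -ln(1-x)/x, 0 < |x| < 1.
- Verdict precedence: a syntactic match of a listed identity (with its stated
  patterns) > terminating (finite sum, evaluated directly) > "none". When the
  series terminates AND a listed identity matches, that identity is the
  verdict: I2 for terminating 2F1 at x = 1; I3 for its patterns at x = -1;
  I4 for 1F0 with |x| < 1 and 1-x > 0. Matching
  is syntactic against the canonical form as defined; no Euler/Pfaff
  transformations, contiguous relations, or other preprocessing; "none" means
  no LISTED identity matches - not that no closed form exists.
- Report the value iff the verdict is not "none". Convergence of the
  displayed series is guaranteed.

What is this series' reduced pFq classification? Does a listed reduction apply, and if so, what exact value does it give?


x = -2/5 here; the reduced form reads 2F1, upper {-1/2, 3}, lower {1}, C = 1/7. Verdict: none (x = -2/5): each listed identity misses the multisets {-1/2, 3} ; {1}.

The tell: t_0 being 1/7, the (-1)^k factor (C = 1/7, x = -2/5) folds into the argument's sign.
Step ratio: r(k) = (-2/5) * (k-1/2) (k+3) / [(k+1) (k+1)] - rational in k, leading ratio (-2/5); with t_0 = 1/7, classification follows.


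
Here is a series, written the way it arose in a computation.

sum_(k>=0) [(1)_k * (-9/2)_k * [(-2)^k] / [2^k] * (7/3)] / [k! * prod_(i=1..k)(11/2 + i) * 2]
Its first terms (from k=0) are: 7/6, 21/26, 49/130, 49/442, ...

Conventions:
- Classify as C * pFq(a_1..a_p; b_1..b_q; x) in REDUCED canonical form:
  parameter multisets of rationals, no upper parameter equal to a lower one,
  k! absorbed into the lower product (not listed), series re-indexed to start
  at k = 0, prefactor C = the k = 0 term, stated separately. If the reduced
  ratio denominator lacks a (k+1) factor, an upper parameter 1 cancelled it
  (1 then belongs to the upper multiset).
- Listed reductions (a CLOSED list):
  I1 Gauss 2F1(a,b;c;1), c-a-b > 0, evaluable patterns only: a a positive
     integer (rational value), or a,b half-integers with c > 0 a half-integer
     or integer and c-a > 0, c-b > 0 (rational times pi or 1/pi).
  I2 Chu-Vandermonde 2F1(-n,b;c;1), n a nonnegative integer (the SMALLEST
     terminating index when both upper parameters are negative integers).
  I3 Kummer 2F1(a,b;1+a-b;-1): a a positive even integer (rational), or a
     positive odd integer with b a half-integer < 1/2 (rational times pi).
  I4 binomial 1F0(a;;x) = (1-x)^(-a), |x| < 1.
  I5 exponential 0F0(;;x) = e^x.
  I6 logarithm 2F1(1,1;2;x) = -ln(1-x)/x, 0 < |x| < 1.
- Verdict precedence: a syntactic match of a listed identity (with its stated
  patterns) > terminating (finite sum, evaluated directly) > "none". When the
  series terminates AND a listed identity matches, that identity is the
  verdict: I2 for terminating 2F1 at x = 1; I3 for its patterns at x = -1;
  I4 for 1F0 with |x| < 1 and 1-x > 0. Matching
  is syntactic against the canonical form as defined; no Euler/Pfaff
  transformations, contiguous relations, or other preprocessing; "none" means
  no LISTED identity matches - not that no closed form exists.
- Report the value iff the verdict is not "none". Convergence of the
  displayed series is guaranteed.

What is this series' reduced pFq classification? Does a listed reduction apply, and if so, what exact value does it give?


Canonical form: C = 7/6 times 2F1 with upper {-9/2, 1}, lower {13/2}, x = -1. Verdict: Kummer (I3) fires (x = -1; c = 13/2 equals 1+a-b for upper {-9/2, 1}: listed pattern). Exact value: (1617/2048) * pi.

Key step: from the first term 7/6: the constant factors (C = 7/6, x = -1) combine into one prefactor.
Step ratio: r(k) = (-1) * (k-9/2) (k+1) / [(k+13/2) (k+1)] ; factor over Q: parameters, x = (-1), and C = 7/6.


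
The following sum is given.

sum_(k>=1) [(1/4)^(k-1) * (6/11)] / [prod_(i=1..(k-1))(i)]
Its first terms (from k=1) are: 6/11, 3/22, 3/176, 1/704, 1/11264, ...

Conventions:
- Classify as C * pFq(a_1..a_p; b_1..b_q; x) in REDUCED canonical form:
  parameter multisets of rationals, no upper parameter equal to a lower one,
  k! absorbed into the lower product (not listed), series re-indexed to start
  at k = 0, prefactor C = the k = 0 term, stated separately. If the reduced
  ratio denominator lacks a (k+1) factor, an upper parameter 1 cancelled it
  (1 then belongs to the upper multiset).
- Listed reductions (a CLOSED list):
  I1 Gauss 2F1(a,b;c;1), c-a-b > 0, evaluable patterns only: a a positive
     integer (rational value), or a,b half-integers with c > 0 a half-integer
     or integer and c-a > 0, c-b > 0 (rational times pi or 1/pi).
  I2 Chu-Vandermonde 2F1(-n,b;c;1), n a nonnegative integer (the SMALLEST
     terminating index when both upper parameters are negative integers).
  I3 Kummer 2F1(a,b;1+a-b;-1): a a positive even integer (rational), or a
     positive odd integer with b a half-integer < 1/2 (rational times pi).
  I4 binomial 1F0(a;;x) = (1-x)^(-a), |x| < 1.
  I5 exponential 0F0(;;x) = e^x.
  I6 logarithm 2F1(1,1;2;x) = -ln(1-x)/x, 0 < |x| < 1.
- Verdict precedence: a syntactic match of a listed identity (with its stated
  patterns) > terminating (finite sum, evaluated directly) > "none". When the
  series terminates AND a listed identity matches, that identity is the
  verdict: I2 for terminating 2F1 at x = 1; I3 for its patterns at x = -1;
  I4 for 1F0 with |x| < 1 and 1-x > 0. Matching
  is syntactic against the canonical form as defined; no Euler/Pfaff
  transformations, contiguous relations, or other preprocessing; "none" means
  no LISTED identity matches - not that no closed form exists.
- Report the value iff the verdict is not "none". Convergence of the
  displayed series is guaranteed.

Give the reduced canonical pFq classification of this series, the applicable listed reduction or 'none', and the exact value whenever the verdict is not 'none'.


Key step: t_0 being 6/11, the product of the first k integers (C = 6/11) is k!.
Adjacent-term ratio: r(k) = (1/4) * 1 / [(k+1)] - poly over poly, x = (1/4) from leading terms; C = 6/11 at k = 0.

Prefactor 6/11, argument 1/4: 0F0 with upper {-} over lower {-}. Verdict: this is the exponential series (I5) (the 0F0 exponential series at x = 1/4). Sum: (6/11) * e^(1/4).


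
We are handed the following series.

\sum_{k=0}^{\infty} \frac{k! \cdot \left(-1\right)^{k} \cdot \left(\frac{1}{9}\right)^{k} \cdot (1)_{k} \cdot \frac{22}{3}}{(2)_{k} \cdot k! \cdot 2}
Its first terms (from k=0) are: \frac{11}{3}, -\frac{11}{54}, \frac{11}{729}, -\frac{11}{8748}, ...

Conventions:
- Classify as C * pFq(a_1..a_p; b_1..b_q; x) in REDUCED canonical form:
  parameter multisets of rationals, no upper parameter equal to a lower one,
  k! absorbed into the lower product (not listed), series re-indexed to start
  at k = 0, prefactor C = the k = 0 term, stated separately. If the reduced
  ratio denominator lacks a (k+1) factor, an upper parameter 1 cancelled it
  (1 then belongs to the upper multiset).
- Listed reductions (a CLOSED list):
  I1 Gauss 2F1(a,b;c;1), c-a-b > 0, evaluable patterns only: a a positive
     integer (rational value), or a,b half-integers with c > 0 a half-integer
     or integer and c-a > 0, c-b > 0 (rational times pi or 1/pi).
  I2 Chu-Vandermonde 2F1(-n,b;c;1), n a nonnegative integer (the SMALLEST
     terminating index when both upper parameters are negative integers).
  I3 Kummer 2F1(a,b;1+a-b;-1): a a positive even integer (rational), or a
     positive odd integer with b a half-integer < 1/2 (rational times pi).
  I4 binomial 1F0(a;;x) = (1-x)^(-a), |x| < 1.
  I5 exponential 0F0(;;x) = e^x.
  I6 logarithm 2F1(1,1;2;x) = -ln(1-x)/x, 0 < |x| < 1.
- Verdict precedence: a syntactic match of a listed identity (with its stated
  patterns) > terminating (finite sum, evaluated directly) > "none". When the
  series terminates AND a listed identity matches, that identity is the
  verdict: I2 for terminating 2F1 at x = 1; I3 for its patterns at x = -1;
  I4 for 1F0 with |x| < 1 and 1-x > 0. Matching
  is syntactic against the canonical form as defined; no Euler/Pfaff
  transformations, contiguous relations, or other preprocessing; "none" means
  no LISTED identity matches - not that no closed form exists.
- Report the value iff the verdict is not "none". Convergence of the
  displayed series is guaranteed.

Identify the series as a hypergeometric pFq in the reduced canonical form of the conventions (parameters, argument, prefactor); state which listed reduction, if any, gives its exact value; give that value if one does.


At argument -\frac{1}{9}: a 2F1 with upper {1, 1}, lower {2}, scaled by C = \frac{11}{3}. Verdict: the logarithmic series (I6) matches (the logarithm: parameters (1,1;2), x = -\frac{1}{9}). Hence: 33 \cdot \ln\left(\frac{10}{9}\right).

Structural cue: t_0 = \frac{11}{3} here, and the constant factors (C = 11/3) combine into one prefactor.
Consecutive-term ratio: r(k) = -\frac{1}{9} * (k+1) (k+1) / [(k+2) (k+1)] - rational in k, leading ratio -\frac{1}{9}; with t_0 = \frac{11}{3}, classification follows.


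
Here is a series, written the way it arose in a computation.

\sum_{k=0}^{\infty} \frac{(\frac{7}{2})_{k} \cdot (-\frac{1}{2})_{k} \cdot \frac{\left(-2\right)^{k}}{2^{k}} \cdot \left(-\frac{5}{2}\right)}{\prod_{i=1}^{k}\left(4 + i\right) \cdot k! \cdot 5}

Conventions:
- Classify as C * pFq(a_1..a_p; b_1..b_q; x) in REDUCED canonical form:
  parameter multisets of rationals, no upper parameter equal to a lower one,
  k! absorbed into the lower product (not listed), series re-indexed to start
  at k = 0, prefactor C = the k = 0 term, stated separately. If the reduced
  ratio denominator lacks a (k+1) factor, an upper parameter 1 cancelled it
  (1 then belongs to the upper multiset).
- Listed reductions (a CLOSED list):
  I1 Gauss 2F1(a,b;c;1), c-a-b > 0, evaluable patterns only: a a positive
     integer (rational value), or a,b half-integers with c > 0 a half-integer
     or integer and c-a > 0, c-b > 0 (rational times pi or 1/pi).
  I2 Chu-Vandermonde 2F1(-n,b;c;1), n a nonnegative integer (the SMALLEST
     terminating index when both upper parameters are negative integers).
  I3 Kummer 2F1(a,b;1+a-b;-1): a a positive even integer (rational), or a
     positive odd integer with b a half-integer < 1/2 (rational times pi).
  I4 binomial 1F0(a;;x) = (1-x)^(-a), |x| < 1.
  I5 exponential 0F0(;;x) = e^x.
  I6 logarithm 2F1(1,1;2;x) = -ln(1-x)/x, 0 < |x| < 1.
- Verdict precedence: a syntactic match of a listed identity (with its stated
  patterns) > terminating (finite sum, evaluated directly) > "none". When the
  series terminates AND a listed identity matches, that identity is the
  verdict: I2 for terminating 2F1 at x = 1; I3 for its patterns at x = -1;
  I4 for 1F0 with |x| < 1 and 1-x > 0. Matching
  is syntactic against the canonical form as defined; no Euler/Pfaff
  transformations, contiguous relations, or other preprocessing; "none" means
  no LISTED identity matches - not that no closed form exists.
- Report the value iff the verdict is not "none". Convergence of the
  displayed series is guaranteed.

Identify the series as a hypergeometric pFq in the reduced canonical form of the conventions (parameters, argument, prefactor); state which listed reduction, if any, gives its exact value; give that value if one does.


The series (x = -1) is 2F1: upper {-\frac{1}{2}, \frac{7}{2}}, lower {5}, prefactor -\frac{1}{2}. Verdict: none - at argument -1 the multisets {-\frac{1}{2}, \frac{7}{2}} ; {5} match no listed identity.

The tell: with t_0 = -\frac{1}{2}, the two k-th powers (prefactor -1/2) combine into one argument.
Ratio: r(k) = -1 * (k-\frac{1}{2}) (k+\frac{7}{2}) / [(k+5) (k+1)] - poly over poly, x = -1 from leading terms; C = -\frac{1}{2} at k = 0.


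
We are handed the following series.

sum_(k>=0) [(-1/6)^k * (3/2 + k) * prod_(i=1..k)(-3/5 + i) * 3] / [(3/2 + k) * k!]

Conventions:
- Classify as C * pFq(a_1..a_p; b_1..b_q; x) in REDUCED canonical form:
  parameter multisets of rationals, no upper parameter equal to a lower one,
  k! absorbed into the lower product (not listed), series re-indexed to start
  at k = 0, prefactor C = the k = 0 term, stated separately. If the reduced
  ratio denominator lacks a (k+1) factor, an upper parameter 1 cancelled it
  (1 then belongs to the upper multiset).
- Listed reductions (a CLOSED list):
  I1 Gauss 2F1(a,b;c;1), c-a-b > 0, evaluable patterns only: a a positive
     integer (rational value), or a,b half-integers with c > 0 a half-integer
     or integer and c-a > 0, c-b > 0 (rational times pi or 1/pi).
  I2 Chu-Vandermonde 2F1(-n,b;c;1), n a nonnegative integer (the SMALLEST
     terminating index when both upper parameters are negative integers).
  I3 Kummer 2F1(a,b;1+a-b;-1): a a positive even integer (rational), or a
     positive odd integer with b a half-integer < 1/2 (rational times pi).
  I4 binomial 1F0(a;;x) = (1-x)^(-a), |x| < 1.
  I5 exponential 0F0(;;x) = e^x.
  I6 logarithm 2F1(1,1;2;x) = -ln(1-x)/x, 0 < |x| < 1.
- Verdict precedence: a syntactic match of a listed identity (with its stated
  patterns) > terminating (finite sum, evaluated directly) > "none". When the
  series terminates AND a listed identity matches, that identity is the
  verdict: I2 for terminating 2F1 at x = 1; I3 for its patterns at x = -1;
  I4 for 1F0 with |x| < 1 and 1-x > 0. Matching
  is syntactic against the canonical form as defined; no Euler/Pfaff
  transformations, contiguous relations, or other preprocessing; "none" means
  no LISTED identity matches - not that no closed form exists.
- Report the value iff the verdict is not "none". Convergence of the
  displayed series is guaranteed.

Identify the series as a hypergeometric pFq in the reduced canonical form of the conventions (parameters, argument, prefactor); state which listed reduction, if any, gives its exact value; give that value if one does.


Key observation: from the first term 3: the running product (C = 3, x = -1/6) telescopes to a rising factorial.
Ratio: r(k) = (-1/6) * (k+2/5) / [(k+1)] - poly over poly, x = (-1/6) from leading terms; C = 3 at k = 0.

Prefactor 3, argument -1/6: 1F0 with upper {2/5} over lower {-}. Verdict: the I4 binomial reduction applies (the 1F0 binomial series: exponent -2/5, x = -1/6). Hence: 3 * (7/6)^(-2/5).


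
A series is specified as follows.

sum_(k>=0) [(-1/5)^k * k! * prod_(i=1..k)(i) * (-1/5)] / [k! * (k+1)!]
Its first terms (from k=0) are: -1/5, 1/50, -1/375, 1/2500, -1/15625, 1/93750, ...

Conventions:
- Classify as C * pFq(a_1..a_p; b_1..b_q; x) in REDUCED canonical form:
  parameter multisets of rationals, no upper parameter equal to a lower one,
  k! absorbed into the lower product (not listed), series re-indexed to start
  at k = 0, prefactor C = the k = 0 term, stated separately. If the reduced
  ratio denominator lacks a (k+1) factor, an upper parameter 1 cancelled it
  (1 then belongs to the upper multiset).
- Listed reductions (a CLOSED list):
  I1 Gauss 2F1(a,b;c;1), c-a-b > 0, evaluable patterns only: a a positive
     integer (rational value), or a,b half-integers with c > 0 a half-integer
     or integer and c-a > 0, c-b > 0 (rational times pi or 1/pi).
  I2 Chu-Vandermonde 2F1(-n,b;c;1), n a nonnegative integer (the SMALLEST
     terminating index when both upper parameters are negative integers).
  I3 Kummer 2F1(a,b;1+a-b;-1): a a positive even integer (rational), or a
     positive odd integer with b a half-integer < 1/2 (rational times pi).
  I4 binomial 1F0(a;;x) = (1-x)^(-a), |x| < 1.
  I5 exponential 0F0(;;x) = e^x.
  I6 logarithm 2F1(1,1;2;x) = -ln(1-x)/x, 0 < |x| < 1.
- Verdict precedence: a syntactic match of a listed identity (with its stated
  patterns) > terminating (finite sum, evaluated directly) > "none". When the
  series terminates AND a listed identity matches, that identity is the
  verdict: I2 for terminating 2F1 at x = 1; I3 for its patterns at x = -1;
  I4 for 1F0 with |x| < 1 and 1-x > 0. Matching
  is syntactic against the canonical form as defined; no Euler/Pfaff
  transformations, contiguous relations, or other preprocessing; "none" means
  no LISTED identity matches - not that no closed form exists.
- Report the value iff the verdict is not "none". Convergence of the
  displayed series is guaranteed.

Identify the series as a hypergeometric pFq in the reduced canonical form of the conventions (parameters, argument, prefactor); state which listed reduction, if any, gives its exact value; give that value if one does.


First insight: t_0 being -1/5, the factorial ratio (C = -1/5, x = -1/5) (k+a-1)!/(a-1)! is a rising factorial (a)_k.
Term ratio: r(k) = (-1/5) * (k+1) (k+1) / [(k+2) (k+1)] - poly over poly, x = (-1/5) from leading terms; C = -1/5 at k = 0.

With C = -1/5: the canonical form is 2F1(1, 1; 2; -1/5). Verdict: this is logarithm (I6) (the logarithm: parameters (1,1;2), x = -1/5). Its exact value is (-1) * ln(6/5).


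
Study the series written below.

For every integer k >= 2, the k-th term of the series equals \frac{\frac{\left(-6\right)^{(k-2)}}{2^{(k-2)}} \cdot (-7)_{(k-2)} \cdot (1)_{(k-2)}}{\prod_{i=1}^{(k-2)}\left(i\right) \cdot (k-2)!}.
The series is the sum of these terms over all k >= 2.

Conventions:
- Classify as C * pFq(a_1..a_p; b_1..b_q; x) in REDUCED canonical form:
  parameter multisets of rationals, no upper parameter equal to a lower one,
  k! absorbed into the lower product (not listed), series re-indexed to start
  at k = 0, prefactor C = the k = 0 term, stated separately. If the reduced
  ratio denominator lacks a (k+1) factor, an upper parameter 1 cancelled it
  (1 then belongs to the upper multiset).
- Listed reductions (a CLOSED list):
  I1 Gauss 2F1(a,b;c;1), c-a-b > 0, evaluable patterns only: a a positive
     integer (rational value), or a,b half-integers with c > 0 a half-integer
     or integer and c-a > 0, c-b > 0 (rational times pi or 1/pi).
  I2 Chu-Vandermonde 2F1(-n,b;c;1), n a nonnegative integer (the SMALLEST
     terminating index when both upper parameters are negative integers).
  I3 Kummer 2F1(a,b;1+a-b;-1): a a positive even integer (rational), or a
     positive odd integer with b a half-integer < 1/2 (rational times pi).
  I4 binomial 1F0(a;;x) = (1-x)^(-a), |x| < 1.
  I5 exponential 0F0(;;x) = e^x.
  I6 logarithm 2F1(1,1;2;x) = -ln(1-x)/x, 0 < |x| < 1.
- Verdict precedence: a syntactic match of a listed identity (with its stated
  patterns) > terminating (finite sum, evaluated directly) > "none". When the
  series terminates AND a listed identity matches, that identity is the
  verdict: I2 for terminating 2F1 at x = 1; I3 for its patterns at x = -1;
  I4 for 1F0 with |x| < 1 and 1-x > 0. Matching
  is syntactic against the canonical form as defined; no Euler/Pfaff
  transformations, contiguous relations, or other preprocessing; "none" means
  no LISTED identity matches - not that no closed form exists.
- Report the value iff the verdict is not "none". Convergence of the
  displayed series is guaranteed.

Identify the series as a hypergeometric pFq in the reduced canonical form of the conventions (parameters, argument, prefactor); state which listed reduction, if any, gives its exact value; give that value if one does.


Prefactor 1, argument -3: 1F0 with upper {-7} over lower {-}. Verdict: terminating. (-7)_k vanishes past k = 7, leaving a 8-term sum, computed directly. Value: 16384.

First insight: with t_0 = 1, the lower running product (prefactor 1) is a rising factorial.
Term ratio: r(k) = -3 * (k-7) / [(k+1)] - rational; roots negated = parameters, x = -3, C = 1.


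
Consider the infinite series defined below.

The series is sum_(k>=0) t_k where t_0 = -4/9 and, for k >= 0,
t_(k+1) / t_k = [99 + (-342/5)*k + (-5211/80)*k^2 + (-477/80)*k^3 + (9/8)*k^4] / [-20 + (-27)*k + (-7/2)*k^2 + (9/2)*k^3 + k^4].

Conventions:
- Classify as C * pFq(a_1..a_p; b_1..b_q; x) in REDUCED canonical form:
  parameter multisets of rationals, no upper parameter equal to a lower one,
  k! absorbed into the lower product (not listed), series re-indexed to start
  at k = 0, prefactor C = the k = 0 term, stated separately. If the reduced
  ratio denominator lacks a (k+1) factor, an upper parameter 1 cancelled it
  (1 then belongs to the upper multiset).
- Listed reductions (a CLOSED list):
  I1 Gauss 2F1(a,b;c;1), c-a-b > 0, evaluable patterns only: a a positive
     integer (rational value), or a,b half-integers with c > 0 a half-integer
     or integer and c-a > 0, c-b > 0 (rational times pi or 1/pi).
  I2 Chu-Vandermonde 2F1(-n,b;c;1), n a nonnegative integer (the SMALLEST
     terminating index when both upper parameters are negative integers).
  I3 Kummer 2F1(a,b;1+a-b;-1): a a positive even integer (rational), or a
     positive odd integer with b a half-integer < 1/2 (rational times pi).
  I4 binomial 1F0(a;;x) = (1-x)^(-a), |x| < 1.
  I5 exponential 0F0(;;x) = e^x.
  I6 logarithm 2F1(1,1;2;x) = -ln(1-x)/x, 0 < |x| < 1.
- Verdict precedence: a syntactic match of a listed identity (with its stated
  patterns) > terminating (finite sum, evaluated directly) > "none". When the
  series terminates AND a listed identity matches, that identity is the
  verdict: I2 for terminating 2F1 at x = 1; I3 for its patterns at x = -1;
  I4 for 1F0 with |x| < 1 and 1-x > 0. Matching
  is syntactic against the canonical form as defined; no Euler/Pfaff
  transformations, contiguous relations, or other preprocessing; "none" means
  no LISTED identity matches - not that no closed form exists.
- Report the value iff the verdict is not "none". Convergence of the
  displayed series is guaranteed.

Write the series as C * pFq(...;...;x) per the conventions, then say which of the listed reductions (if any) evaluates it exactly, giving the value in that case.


With C = -4/9: the canonical form is 3F2(-11, -4/5, 5/2; -5/2, 2; 9/8). Verdict: terminating at k = 11: the factor (-11)_k kills every later term; summing the 12 survivors is exact. Sum: 3091433610064720343/2359296000000000000.

Structural cue: t_0 being -4/9, factor the ratio over Q (C = -4/9, x = 9/8): negated roots = parameters.
Adjacent-term ratio: r(k) = (9/8) * (k-11) (k-4/5) (k+5/2) / [(k-5/2) (k+2) (k+1)] ; factor over Q: parameters, x = (9/8), and C = -4/9.


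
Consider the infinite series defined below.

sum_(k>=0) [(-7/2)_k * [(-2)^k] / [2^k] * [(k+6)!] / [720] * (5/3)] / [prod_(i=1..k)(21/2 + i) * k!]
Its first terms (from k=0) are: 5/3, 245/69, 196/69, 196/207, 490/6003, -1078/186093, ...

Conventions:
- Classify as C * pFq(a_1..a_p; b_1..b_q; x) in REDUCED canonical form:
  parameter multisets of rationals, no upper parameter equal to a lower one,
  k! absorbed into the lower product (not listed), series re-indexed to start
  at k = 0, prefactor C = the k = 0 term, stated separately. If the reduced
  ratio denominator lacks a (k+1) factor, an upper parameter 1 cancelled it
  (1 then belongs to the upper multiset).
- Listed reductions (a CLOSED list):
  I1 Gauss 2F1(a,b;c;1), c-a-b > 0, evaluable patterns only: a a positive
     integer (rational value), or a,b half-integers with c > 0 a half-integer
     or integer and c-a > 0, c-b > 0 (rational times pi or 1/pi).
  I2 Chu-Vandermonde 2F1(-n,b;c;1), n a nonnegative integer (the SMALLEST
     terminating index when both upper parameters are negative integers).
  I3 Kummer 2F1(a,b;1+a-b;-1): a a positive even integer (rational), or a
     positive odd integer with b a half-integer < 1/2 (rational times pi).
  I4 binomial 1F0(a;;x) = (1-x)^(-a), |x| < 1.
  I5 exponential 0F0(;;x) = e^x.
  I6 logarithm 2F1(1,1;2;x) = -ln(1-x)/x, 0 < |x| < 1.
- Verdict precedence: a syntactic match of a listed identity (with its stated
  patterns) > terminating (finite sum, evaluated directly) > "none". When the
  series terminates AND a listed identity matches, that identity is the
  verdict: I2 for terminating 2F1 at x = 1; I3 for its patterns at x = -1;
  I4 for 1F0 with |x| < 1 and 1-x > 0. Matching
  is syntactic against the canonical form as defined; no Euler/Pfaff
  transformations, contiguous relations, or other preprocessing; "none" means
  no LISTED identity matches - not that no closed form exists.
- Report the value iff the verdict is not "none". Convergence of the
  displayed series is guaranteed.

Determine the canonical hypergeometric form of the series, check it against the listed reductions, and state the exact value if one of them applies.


With C = 5/3: the canonical form is 2F1(-7/2, 7; 23/2; -1). Verdict: Kummer (I3) fires (x = -1; c = 23/2 equals 1+a-b for upper {-7/2, 7}: listed pattern). Hence: (24249225/8388608) * pi.

Key step: with t_0 = 5/3, the two k-th powers (prefactor 5/3) combine into one argument.
Step ratio: r(k) = (-1) * (k-7/2) (k+7) / [(k+23/2) (k+1)] - rational in k, leading ratio (-1); with t_0 = 5/3, classification follows.


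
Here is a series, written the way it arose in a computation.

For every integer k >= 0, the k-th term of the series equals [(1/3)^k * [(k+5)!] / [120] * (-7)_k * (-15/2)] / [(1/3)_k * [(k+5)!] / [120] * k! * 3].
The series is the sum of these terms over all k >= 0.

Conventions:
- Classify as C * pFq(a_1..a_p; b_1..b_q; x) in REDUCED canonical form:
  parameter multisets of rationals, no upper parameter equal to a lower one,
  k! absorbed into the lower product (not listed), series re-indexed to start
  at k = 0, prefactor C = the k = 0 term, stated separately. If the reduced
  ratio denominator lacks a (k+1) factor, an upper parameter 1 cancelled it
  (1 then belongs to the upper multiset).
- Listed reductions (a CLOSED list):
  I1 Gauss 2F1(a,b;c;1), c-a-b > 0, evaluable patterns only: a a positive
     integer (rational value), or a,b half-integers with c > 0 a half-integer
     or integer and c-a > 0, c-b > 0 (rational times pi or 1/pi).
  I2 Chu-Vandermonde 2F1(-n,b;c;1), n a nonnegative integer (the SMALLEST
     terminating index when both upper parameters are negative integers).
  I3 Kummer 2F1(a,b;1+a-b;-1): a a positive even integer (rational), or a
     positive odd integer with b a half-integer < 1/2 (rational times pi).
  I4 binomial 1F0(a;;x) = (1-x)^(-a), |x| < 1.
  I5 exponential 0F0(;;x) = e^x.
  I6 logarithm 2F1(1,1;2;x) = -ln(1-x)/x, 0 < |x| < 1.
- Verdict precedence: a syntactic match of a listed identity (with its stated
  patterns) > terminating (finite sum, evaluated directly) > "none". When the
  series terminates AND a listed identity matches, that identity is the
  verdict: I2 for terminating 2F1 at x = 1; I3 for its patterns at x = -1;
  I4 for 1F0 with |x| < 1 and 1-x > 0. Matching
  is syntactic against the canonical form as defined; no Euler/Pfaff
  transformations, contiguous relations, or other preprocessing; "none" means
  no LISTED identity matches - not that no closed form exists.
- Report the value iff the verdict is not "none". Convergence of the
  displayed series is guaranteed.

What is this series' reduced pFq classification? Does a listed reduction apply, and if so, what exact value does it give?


Classification (C = -5/2): 1F1 with upper {-7}, lower {1/3}, argument x = 1/3. Verdict: terminating - upper parameter -7 makes this a finite sum (last index 7), evaluated exactly. Sum: 520263/110656.

Structural cue: with t_0 = -5/2, the parameter 6 appears in both the upper and lower lists and cancels.
Consecutive-term ratio: r(k) = (1/3) * (k-7) / [(k+1/3) (k+1)] - poly over poly, x = (1/3) from leading terms; C = -5/2 at k = 0.


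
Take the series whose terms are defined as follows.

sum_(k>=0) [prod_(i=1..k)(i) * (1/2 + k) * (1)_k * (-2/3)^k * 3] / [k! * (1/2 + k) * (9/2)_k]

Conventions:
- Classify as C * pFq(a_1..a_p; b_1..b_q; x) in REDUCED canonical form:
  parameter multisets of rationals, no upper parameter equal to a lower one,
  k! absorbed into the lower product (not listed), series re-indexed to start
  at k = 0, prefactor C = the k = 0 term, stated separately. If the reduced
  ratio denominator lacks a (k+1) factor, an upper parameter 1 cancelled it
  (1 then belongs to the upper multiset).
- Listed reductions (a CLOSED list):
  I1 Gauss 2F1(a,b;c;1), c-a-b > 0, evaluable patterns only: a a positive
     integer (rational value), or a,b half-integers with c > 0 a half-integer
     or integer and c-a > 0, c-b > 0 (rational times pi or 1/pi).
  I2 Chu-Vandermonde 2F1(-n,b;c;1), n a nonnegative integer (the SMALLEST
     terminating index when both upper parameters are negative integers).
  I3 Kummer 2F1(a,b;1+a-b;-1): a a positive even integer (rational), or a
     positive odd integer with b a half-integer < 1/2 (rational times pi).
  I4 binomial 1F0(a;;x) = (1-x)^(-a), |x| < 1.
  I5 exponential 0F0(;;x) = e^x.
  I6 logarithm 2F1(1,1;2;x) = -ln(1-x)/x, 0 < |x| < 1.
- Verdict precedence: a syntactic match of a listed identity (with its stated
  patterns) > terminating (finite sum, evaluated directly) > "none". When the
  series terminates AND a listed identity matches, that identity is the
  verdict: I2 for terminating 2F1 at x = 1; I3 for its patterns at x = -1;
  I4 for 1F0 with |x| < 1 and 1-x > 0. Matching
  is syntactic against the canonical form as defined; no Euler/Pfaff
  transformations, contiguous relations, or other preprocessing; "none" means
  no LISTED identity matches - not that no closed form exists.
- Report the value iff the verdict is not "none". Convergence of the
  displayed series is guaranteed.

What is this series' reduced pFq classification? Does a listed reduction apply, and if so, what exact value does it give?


With C = 3: the canonical form is 2F1(1, 1; 9/2; -2/3). Verdict: no listed reduction: x = -2/3 and upper {1, 1} fail every I1-I6 pattern.

Key observation: t_0 being 3, the factor k + 1/2 cancels (top and bottom), leaving C = 3, x = -2/3.
Adjacent-term ratio: r(k) = (-2/3) * (k+1) (k+1) / [(k+9/2) (k+1)] - poly over poly, x = (-2/3) from leading terms; C = 3 at k = 0.


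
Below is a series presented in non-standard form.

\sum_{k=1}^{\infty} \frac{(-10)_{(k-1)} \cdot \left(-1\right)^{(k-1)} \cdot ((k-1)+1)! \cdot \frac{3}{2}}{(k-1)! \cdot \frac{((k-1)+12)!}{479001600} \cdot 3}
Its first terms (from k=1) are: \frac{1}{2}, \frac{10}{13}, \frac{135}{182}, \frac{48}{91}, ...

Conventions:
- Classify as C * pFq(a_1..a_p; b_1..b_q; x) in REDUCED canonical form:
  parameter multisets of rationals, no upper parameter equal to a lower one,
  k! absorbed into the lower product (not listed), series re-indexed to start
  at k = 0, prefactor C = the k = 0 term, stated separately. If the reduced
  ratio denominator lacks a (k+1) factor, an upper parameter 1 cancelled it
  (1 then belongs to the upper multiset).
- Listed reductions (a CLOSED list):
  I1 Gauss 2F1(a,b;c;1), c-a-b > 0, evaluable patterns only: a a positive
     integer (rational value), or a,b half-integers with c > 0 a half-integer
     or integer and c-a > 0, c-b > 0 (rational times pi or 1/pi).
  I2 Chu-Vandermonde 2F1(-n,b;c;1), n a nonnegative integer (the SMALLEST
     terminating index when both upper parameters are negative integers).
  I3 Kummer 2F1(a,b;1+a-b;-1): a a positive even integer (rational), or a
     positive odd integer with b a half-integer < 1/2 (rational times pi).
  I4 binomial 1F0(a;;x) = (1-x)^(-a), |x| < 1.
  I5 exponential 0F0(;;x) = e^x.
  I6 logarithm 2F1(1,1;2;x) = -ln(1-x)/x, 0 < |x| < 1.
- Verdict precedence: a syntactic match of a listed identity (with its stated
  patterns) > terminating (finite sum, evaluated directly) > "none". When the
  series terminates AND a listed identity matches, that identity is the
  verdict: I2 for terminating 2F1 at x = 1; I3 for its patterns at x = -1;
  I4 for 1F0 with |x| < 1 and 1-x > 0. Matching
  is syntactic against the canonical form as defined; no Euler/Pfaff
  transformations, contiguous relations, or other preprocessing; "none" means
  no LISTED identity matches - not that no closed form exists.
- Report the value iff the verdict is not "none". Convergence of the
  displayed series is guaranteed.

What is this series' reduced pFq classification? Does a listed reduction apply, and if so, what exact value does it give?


At argument -1: a 2F1 with upper {-10, 2}, lower {13}, scaled by C = \frac{1}{2}. Verdict: Kummer's theorem (I3) fires (x = -1; c = 13 equals 1+a-b for upper {-10, 2}: listed pattern). Hence: 3.

The tell: with t_0 = \frac{1}{2}, the denominator's factorial ratio (C = 1/2) is a lower Pochhammer.
Step ratio: r(k) = -1 * (k-10) (k+2) / [(k+13) (k+1)] - rational in k. x = -1; t_0 = \frac{1}{2}; negate the roots.


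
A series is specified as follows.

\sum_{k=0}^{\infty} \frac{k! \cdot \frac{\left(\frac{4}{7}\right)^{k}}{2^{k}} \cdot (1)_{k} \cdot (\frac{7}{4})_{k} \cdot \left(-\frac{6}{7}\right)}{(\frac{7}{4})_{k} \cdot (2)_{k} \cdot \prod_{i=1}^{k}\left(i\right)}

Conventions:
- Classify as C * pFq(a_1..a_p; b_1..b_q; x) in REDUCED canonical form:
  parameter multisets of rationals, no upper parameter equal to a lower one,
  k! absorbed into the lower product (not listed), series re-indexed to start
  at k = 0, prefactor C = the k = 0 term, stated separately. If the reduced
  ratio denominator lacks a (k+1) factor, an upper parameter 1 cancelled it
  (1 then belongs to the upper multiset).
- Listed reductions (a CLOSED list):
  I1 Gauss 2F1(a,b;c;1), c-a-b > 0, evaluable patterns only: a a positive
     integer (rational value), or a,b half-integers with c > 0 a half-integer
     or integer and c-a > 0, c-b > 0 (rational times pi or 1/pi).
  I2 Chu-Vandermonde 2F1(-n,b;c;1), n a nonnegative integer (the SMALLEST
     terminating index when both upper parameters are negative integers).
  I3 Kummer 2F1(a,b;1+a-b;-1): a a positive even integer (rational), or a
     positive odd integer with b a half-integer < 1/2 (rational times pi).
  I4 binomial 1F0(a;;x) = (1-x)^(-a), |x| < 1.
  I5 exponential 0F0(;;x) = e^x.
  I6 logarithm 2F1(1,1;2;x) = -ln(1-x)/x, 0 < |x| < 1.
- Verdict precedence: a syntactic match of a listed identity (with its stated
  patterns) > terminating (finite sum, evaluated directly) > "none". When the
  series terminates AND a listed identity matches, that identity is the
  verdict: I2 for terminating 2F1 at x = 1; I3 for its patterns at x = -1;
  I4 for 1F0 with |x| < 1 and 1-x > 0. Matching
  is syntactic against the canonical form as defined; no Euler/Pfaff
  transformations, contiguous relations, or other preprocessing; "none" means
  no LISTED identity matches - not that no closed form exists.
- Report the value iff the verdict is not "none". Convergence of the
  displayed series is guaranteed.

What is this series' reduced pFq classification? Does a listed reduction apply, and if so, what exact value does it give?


Prefactor -\frac{6}{7}, argument \frac{2}{7}: 2F1 with upper {1, 1} over lower {2}. Verdict at x = \frac{2}{7}: the I6 logarithm reduction matches (the logarithm: parameters (1,1;2), x = \frac{2}{7}). Hence: 3 \cdot \ln\left(\frac{5}{7}\right).

First insight: with t_0 = -\frac{6}{7}, the parameter 7/4 appears in both the upper and lower lists and cancels.
Adjacent-term ratio: r(k) = \frac{2}{7} * (k+1) (k+1) / [(k+2) (k+1)] - rational in k. x = \frac{2}{7}; t_0 = -\frac{6}{7}; negate the roots.


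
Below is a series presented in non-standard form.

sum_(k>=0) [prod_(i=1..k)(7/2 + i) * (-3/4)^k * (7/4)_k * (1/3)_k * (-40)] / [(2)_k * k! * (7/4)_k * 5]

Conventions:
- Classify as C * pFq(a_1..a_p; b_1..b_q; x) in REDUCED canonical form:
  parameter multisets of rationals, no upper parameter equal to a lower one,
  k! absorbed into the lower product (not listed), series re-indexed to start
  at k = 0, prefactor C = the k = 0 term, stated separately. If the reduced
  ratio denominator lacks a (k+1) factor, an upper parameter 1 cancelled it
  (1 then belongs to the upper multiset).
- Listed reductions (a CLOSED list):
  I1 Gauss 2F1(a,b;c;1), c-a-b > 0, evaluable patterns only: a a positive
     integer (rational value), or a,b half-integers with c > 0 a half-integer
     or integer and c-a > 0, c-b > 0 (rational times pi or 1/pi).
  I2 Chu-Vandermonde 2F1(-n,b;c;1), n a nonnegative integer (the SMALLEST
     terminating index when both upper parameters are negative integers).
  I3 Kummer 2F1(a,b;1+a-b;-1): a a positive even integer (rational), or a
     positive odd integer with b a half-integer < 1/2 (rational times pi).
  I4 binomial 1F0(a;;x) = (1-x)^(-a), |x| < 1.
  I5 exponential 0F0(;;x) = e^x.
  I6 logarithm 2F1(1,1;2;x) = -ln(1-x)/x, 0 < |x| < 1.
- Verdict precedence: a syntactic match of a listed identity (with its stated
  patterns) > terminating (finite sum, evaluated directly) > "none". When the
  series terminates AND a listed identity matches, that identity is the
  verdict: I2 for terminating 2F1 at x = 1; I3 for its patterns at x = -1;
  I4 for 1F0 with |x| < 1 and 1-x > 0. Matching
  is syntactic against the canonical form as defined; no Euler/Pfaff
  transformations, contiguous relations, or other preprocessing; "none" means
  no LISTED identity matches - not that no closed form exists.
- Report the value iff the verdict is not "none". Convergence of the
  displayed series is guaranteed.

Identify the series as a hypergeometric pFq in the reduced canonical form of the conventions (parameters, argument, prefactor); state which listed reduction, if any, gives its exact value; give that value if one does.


x = -3/4 here; the reduced form reads 2F1, upper {1/3, 9/2}, lower {2}, C = -8. Verdict: none (x = -3/4): each listed identity misses the multisets {1/3, 9/2} ; {2}.

Key step: x = (-3/4) and the constant factors (C = -8, x = -3/4) combine into one prefactor.
Term ratio: r(k) = (-3/4) * (k+1/3) (k+9/2) / [(k+2) (k+1)] - rational in k. x = (-3/4); t_0 = -8; negate the roots.
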